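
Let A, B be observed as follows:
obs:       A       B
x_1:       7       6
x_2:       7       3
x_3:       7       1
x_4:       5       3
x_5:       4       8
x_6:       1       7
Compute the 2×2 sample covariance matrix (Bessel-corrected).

Step 1 — column means:
  mean(A) = (7 + 7 + 7 + 5 + 4 + 1) / 6 = 31/6 = 5.1667
  mean(B) = (6 + 3 + 1 + 3 + 8 + 7) / 6 = 28/6 = 4.6667

Step 2 — sample covariance S[i,j] = (1/(n-1)) · Σ_k (x_{k,i} - mean_i) · (x_{k,j} - mean_j), with n-1 = 5.
  S[A,A] = ((1.8333)·(1.8333) + (1.8333)·(1.8333) + (1.8333)·(1.8333) + (-0.1667)·(-0.1667) + (-1.1667)·(-1.1667) + (-4.1667)·(-4.1667)) / 5 = 28.8333/5 = 5.7667
  S[A,B] = ((1.8333)·(1.3333) + (1.8333)·(-1.6667) + (1.8333)·(-3.6667) + (-0.1667)·(-1.6667) + (-1.1667)·(3.3333) + (-4.1667)·(2.3333)) / 5 = -20.6667/5 = -4.1333
  S[B,B] = ((1.3333)·(1.3333) + (-1.6667)·(-1.6667) + (-3.6667)·(-3.6667) + (-1.6667)·(-1.6667) + (3.3333)·(3.3333) + (2.3333)·(2.3333)) / 5 = 37.3333/5 = 7.4667

S is symmetric (S[j,i] = S[i,j]). Assembling:

S = [[5.7667, -4.1333],
 [-4.1333, 7.4667]]


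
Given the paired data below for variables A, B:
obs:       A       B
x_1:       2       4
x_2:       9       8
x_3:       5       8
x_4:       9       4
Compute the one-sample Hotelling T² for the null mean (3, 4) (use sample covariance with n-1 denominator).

Step 1 — sample mean vector:
  mean(A) = (2 + 9 + 5 + 9) / 4 = 25/4 = 6.25
  mean(B) = (4 + 8 + 8 + 4) / 4 = 24/4 = 6
  x̄ = (6.25, 6),  deviation x̄ - mu_0 = (6.25, 6) - (3, 4) = (3.25, 2).

Step 2 — sample covariance matrix, S[i,j] = (1/(n-1)) · Σ_k (x_{k,i} - mean_i) · (x_{k,j} - mean_j), divisor n-1 = 3:
  S[A,A] = ((-4.25)·(-4.25) + (2.75)·(2.75) + (-1.25)·(-1.25) + (2.75)·(2.75)) / 3 = 34.75/3 = 11.5833
  S[A,B] = ((-4.25)·(-2) + (2.75)·(2) + (-1.25)·(2) + (2.75)·(-2)) / 3 = 6/3 = 2
  S[B,B] = ((-2)·(-2) + (2)·(2) + (2)·(2) + (-2)·(-2)) / 3 = 16/3 = 5.3333
  S = [[11.5833, 2],
 [2, 5.3333]].

Step 3 — invert S. det(S) = 11.5833·5.3333 - (2)² = 57.7778.
  S^{-1} = (1/det) · [[d, -b], [-b, a]] = [[0.0923, -0.0346],
 [-0.0346, 0.2005]].

Step 4 — quadratic form (x̄ - mu_0)^T · S^{-1} · (x̄ - mu_0):
  S^{-1} · (x̄ - mu_0) = (0.2308, 0.2885),
  (x̄ - mu_0)^T · [...] = (3.25)·(0.2308) + (2)·(0.2885) = 1.3269.

Step 5 — scale by n: T² = 4 · 1.3269 = 5.3077.

T² ≈ 5.3077


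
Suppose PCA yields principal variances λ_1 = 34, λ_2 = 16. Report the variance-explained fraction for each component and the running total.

Step 1 — total variance = trace(Sigma) = Σ λ_i = 34 + 16 = 50.

Step 2 — fraction explained by component i = λ_i / Σ λ:
  PC1: 34/50 = 0.68
  PC2: 16/50 = 0.32

Step 3 — cumulative fraction after k components = (λ_1 + ... + λ_k) / Σ λ:
  k = 1: 34/50 = 0.68
  k = 2: (34 + 16)/50 = 50/50 = 1

Summary (fraction, with percent):

explained: PC1 0.68 (68%), PC2 0.32 (32%);  cumulative: 0.68, 1


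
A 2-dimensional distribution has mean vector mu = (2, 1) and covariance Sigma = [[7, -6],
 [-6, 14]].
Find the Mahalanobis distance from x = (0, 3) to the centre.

Step 1 — centre the observation: (x - mu) = (-2, 2).

Step 2 — invert Sigma. det(Sigma) = 7·14 - (-6)² = 62.
  Sigma^{-1} = (1/det) · [[d, -b], [-b, a]] = [[0.2258, 0.0968],
 [0.0968, 0.1129]].

Step 3 — form the quadratic (x - mu)^T · Sigma^{-1} · (x - mu):
  Sigma^{-1} · (x - mu) = (-0.2581, 0.0323).
  (x - mu)^T · [Sigma^{-1} · (x - mu)] = (-2)·(-0.2581) + (2)·(0.0323) = 0.5806.

Step 4 — take square root: d = √(0.5806) ≈ 0.762.

d(x, mu) = √(0.5806) ≈ 0.762


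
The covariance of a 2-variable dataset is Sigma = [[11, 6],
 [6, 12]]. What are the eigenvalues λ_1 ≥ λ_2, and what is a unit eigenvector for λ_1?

Step 1 — characteristic polynomial of 2×2 Sigma:
  det(Sigma - λI) = λ² - trace · λ + det = 0.
  trace = 11 + 12 = 23, det = 11·12 - (6)² = 96.
Step 2 — discriminant:
  Δ = trace² - 4·det = 529 - 384 = 145.
Step 3 — eigenvalues:
  λ = (trace ± √Δ)/2 = (23 ± 12.0416)/2,
  λ_1 = 17.5208,  λ_2 = 5.4792.

Step 4 — unit eigenvector for λ_1: solve (Sigma - λ_1 I)v = 0. First row:
  (11 - 17.5208)·v_x + (6)·v_y = 0, i.e. (-6.5208)·v_x + (6)·v_y = 0,
  so v ∝ (b, λ_1 - a) = (6, 6.5208) = u.
  ||u|| = √((6)² + (6.5208)²) = √(78.5208) ≈ 8.8612,
  v_1 = u/||u|| ≈ (0.6771, 0.7359) (||v_1|| = 1).

λ_1 = 17.5208,  λ_2 = 5.4792;  v_1 ≈ (0.6771, 0.7359)


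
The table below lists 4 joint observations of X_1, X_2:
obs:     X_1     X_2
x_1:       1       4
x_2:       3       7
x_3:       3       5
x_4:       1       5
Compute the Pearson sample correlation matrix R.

Step 1 — column means:
  mean(X_1) = (1 + 3 + 3 + 1) / 4 = 8/4 = 2
  mean(X_2) = (4 + 7 + 5 + 5) / 4 = 21/4 = 5.25

Step 2 — sample variances and covariances s[i,j] = (1/(n-1)) · Σ_k (x_{k,i} - mean_i) · (x_{k,j} - mean_j), with n-1 = 3:
  s[X_1,X_1] = ((-1)·(-1) + (1)·(1) + (1)·(1) + (-1)·(-1)) / 3 = 4/3 = 1.3333
  s[X_1,X_2] = ((-1)·(-1.25) + (1)·(1.75) + (1)·(-0.25) + (-1)·(-0.25)) / 3 = 3/3 = 1
  s[X_2,X_2] = ((-1.25)·(-1.25) + (1.75)·(1.75) + (-0.25)·(-0.25) + (-0.25)·(-0.25)) / 3 = 4.75/3 = 1.5833
  Sample standard deviations s_i = √(s[i,i]):
  s(X_1) = √(1.3333) = 1.1547
  s(X_2) = √(1.5833) = 1.2583

Step 3 — r_{ij} = s_{ij} / (s_i · s_j):
  r[X_1,X_1] = 1 (diagonal).
  r[X_1,X_2] = 1 / (1.1547 · 1.2583) = 1 / 1.453 = 0.6882
  r[X_2,X_2] = 1 (diagonal).

R is symmetric with unit diagonal. Assembling:

R = [[1, 0.6882],
 [0.6882, 1]]


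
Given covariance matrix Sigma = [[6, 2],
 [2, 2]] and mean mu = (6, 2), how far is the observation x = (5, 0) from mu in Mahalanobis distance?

Step 1 — centre the observation: (x - mu) = (-1, -2).

Step 2 — invert Sigma. det(Sigma) = 6·2 - (2)² = 8.
  Sigma^{-1} = (1/det) · [[d, -b], [-b, a]] = [[0.25, -0.25],
 [-0.25, 0.75]].

Step 3 — form the quadratic (x - mu)^T · Sigma^{-1} · (x - mu):
  Sigma^{-1} · (x - mu) = (0.25, -1.25).
  (x - mu)^T · [Sigma^{-1} · (x - mu)] = (-1)·(0.25) + (-2)·(-1.25) = 2.25.

Step 4 — take square root: d = √(2.25) ≈ 1.5.

d(x, mu) = √(2.25) ≈ 1.5


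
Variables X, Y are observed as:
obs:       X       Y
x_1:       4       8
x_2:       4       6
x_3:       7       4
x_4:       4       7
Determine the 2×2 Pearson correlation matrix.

Step 1 — column means:
  mean(X) = (4 + 4 + 7 + 4) / 4 = 19/4 = 4.75
  mean(Y) = (8 + 6 + 4 + 7) / 4 = 25/4 = 6.25

Step 2 — sample variances and covariances s[i,j] = (1/(n-1)) · Σ_k (x_{k,i} - mean_i) · (x_{k,j} - mean_j), with n-1 = 3:
  s[X,X] = ((-0.75)·(-0.75) + (-0.75)·(-0.75) + (2.25)·(2.25) + (-0.75)·(-0.75)) / 3 = 6.75/3 = 2.25
  s[X,Y] = ((-0.75)·(1.75) + (-0.75)·(-0.25) + (2.25)·(-2.25) + (-0.75)·(0.75)) / 3 = -6.75/3 = -2.25
  s[Y,Y] = ((1.75)·(1.75) + (-0.25)·(-0.25) + (-2.25)·(-2.25) + (0.75)·(0.75)) / 3 = 8.75/3 = 2.9167
  Sample standard deviations s_i = √(s[i,i]):
  s(X) = √(2.25) = 1.5
  s(Y) = √(2.9167) = 1.7078

Step 3 — r_{ij} = s_{ij} / (s_i · s_j):
  r[X,X] = 1 (diagonal).
  r[X,Y] = -2.25 / (1.5 · 1.7078) = -2.25 / 2.5617 = -0.8783
  r[Y,Y] = 1 (diagonal).

R is symmetric with unit diagonal. Assembling:

R = [[1, -0.8783],
 [-0.8783, 1]]


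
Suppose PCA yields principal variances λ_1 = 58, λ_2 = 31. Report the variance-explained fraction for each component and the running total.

Step 1 — total variance = trace(Sigma) = Σ λ_i = 58 + 31 = 89.

Step 2 — fraction explained by component i = λ_i / Σ λ:
  PC1: 58/89 = 0.6517
  PC2: 31/89 = 0.3483

Step 3 — cumulative fraction after k components = (λ_1 + ... + λ_k) / Σ λ:
  k = 1: 58/89 = 0.6517
  k = 2: (58 + 31)/89 = 89/89 = 1

Summary (fraction, with percent):

explained: PC1 0.6517 (65.17%), PC2 0.3483 (34.83%);  cumulative: 0.6517, 1


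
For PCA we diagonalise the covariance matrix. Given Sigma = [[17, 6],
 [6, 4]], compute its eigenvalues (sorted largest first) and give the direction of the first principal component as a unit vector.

Step 1 — characteristic polynomial of 2×2 Sigma:
  det(Sigma - λI) = λ² - trace · λ + det = 0.
  trace = 17 + 4 = 21, det = 17·4 - (6)² = 32.
Step 2 — discriminant:
  Δ = trace² - 4·det = 441 - 128 = 313.
Step 3 — eigenvalues:
  λ = (trace ± √Δ)/2 = (21 ± 17.6918)/2,
  λ_1 = 19.3459,  λ_2 = 1.6541.

Step 4 — unit eigenvector for λ_1: solve (Sigma - λ_1 I)v = 0. First row:
  (17 - 19.3459)·v_x + (6)·v_y = 0, i.e. (-2.3459)·v_x + (6)·v_y = 0,
  so v ∝ (b, λ_1 - a) = (6, 2.3459) = u.
  ||u|| = √((6)² + (2.3459)²) = √(41.5033) ≈ 6.4423,
  v_1 = u/||u|| ≈ (0.9313, 0.3641) (||v_1|| = 1).

λ_1 = 19.3459,  λ_2 = 1.6541;  v_1 ≈ (0.9313, 0.3641)


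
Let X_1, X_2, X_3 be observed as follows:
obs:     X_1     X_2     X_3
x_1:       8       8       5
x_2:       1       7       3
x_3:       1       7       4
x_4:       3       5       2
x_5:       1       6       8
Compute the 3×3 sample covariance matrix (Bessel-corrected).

Step 1 — column means:
  mean(X_1) = (8 + 1 + 1 + 3 + 1) / 5 = 14/5 = 2.8
  mean(X_2) = (8 + 7 + 7 + 5 + 6) / 5 = 33/5 = 6.6
  mean(X_3) = (5 + 3 + 4 + 2 + 8) / 5 = 22/5 = 4.4

Step 2 — sample covariance S[i,j] = (1/(n-1)) · Σ_k (x_{k,i} - mean_i) · (x_{k,j} - mean_j), with n-1 = 4.
  S[X_1,X_1] = ((5.2)·(5.2) + (-1.8)·(-1.8) + (-1.8)·(-1.8) + (0.2)·(0.2) + (-1.8)·(-1.8)) / 4 = 36.8/4 = 9.2
  S[X_1,X_2] = ((5.2)·(1.4) + (-1.8)·(0.4) + (-1.8)·(0.4) + (0.2)·(-1.6) + (-1.8)·(-0.6)) / 4 = 6.6/4 = 1.65
  S[X_1,X_3] = ((5.2)·(0.6) + (-1.8)·(-1.4) + (-1.8)·(-0.4) + (0.2)·(-2.4) + (-1.8)·(3.6)) / 4 = -0.6/4 = -0.15
  S[X_2,X_2] = ((1.4)·(1.4) + (0.4)·(0.4) + (0.4)·(0.4) + (-1.6)·(-1.6) + (-0.6)·(-0.6)) / 4 = 5.2/4 = 1.3
  S[X_2,X_3] = ((1.4)·(0.6) + (0.4)·(-1.4) + (0.4)·(-0.4) + (-1.6)·(-2.4) + (-0.6)·(3.6)) / 4 = 1.8/4 = 0.45
  S[X_3,X_3] = ((0.6)·(0.6) + (-1.4)·(-1.4) + (-0.4)·(-0.4) + (-2.4)·(-2.4) + (3.6)·(3.6)) / 4 = 21.2/4 = 5.3

S is symmetric (S[j,i] = S[i,j]). Assembling:

S = [[9.2, 1.65, -0.15],
 [1.65, 1.3, 0.45],
 [-0.15, 0.45, 5.3]]


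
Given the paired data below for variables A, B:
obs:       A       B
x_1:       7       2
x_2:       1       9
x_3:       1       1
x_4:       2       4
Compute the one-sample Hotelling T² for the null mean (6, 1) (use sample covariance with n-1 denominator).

Step 1 — sample mean vector:
  mean(A) = (7 + 1 + 1 + 2) / 4 = 11/4 = 2.75
  mean(B) = (2 + 9 + 1 + 4) / 4 = 16/4 = 4
  x̄ = (2.75, 4),  deviation x̄ - mu_0 = (2.75, 4) - (6, 1) = (-3.25, 3).

Step 2 — sample covariance matrix, S[i,j] = (1/(n-1)) · Σ_k (x_{k,i} - mean_i) · (x_{k,j} - mean_j), divisor n-1 = 3:
  S[A,A] = ((4.25)·(4.25) + (-1.75)·(-1.75) + (-1.75)·(-1.75) + (-0.75)·(-0.75)) / 3 = 24.75/3 = 8.25
  S[A,B] = ((4.25)·(-2) + (-1.75)·(5) + (-1.75)·(-3) + (-0.75)·(0)) / 3 = -12/3 = -4
  S[B,B] = ((-2)·(-2) + (5)·(5) + (-3)·(-3) + (0)·(0)) / 3 = 38/3 = 12.6667
  S = [[8.25, -4],
 [-4, 12.6667]].

Step 3 — invert S. det(S) = 8.25·12.6667 - (-4)² = 88.5.
  S^{-1} = (1/det) · [[d, -b], [-b, a]] = [[0.1431, 0.0452],
 [0.0452, 0.0932]].

Step 4 — quadratic form (x̄ - mu_0)^T · S^{-1} · (x̄ - mu_0):
  S^{-1} · (x̄ - mu_0) = (-0.3296, 0.1328),
  (x̄ - mu_0)^T · [...] = (-3.25)·(-0.3296) + (3)·(0.1328) = 1.4694.

Step 5 — scale by n: T² = 4 · 1.4694 = 5.8776.

T² ≈ 5.8776


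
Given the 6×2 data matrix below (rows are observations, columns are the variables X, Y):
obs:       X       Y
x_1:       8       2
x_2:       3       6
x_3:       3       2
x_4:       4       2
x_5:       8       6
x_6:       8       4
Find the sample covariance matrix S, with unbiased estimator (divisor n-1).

Step 1 — column means:
  mean(X) = (8 + 3 + 3 + 4 + 8 + 8) / 6 = 34/6 = 5.6667
  mean(Y) = (2 + 6 + 2 + 2 + 6 + 4) / 6 = 22/6 = 3.6667

Step 2 — sample covariance S[i,j] = (1/(n-1)) · Σ_k (x_{k,i} - mean_i) · (x_{k,j} - mean_j), with n-1 = 5.
  S[X,X] = ((2.3333)·(2.3333) + (-2.6667)·(-2.6667) + (-2.6667)·(-2.6667) + (-1.6667)·(-1.6667) + (2.3333)·(2.3333) + (2.3333)·(2.3333)) / 5 = 33.3333/5 = 6.6667
  S[X,Y] = ((2.3333)·(-1.6667) + (-2.6667)·(2.3333) + (-2.6667)·(-1.6667) + (-1.6667)·(-1.6667) + (2.3333)·(2.3333) + (2.3333)·(0.3333)) / 5 = 3.3333/5 = 0.6667
  S[Y,Y] = ((-1.6667)·(-1.6667) + (2.3333)·(2.3333) + (-1.6667)·(-1.6667) + (-1.6667)·(-1.6667) + (2.3333)·(2.3333) + (0.3333)·(0.3333)) / 5 = 19.3333/5 = 3.8667

S is symmetric (S[j,i] = S[i,j]). Assembling:

S = [[6.6667, 0.6667],
 [0.6667, 3.8667]]


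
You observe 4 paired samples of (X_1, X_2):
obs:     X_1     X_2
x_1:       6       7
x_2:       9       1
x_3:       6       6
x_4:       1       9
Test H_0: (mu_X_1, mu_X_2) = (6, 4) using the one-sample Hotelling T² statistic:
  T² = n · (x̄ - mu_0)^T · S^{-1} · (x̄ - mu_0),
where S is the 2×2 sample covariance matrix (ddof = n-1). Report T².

Step 1 — sample mean vector:
  mean(X_1) = (6 + 9 + 6 + 1) / 4 = 22/4 = 5.5
  mean(X_2) = (7 + 1 + 6 + 9) / 4 = 23/4 = 5.75
  x̄ = (5.5, 5.75),  deviation x̄ - mu_0 = (5.5, 5.75) - (6, 4) = (-0.5, 1.75).

Step 2 — sample covariance matrix, S[i,j] = (1/(n-1)) · Σ_k (x_{k,i} - mean_i) · (x_{k,j} - mean_j), divisor n-1 = 3:
  S[X_1,X_1] = ((0.5)·(0.5) + (3.5)·(3.5) + (0.5)·(0.5) + (-4.5)·(-4.5)) / 3 = 33/3 = 11
  S[X_1,X_2] = ((0.5)·(1.25) + (3.5)·(-4.75) + (0.5)·(0.25) + (-4.5)·(3.25)) / 3 = -30.5/3 = -10.1667
  S[X_2,X_2] = ((1.25)·(1.25) + (-4.75)·(-4.75) + (0.25)·(0.25) + (3.25)·(3.25)) / 3 = 34.75/3 = 11.5833
  S = [[11, -10.1667],
 [-10.1667, 11.5833]].

Step 3 — invert S. det(S) = 11·11.5833 - (-10.1667)² = 24.0556.
  S^{-1} = (1/det) · [[d, -b], [-b, a]] = [[0.4815, 0.4226],
 [0.4226, 0.4573]].

Step 4 — quadratic form (x̄ - mu_0)^T · S^{-1} · (x̄ - mu_0):
  S^{-1} · (x̄ - mu_0) = (0.4988, 0.5889),
  (x̄ - mu_0)^T · [...] = (-0.5)·(0.4988) + (1.75)·(0.5889) = 0.7812.

Step 5 — scale by n: T² = 4 · 0.7812 = 3.1247.

T² ≈ 3.1247


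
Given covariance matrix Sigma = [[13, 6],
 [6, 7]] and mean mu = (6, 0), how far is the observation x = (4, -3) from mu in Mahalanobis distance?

Step 1 — centre the observation: (x - mu) = (-2, -3).

Step 2 — invert Sigma. det(Sigma) = 13·7 - (6)² = 55.
  Sigma^{-1} = (1/det) · [[d, -b], [-b, a]] = [[0.1273, -0.1091],
 [-0.1091, 0.2364]].

Step 3 — form the quadratic (x - mu)^T · Sigma^{-1} · (x - mu):
  Sigma^{-1} · (x - mu) = (0.0727, -0.4909).
  (x - mu)^T · [Sigma^{-1} · (x - mu)] = (-2)·(0.0727) + (-3)·(-0.4909) = 1.3273.

Step 4 — take square root: d = √(1.3273) ≈ 1.1521.

d(x, mu) = √(1.3273) ≈ 1.1521


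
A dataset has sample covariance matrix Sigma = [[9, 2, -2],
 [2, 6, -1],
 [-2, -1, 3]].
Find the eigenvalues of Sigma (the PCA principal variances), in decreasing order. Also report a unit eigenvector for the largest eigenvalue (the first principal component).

Step 1 — characteristic polynomial p(λ) = det(λI - Sigma) = λ³ - tr·λ² + c_1·λ - det, where tr = trace, c_1 = sum of the principal 2×2 minors, det = det(Sigma):
  tr = 9 + 6 + 3 = 18,
  c_1 = (9·6 - (2)²) + (9·3 - (-2)²) + (6·3 - (-1)²) = 50 + 23 + 17 = 90,
  det = 9·(6·3 - (-1)²) - (2)·((2)·3 - (-1)·(-2)) + (-2)·((2)·(-1) - 6·(-2)) = 9·(17) - (2)·(4) + (-2)·(10) = 125.
  So p(λ) = λ³ - 18λ² + 90λ - 125.
Step 2 — look for an integer root (rational root theorem: any rational root is an integer divisor of 125). Testing λ = 5:
  p(5) = 125 - 450 + 450 - 125 = 0  ✓
  Dividing out (λ - 5): p(λ) = (λ - 5)(λ² - 13λ + 25).
Step 3 — remaining eigenvalues from the quadratic λ² - 13λ + 25 = 0:
  Δ = 13² - 4·25 = 169 - 100 = 69,  λ = (13 ± √69)/2 = (13 ± 8.3066)/2 ≈ 10.6533 or 2.3467.
  Sorted: λ_1 = 10.6533,  λ_2 = 5,  λ_3 = 2.3467  (check: sum = 18 = tr ✓).

Step 4 — unit eigenvector for λ_1 ≈ 10.6533: v spans the null space of (Sigma - λ_1 I), whose rows are
  r_1 = (-1.6533, 2, -2),  r_2 = (2, -4.6533, -1),  r_3 = (-2, -1, -7.6533).
  v is orthogonal to every row, so take v ∝ r_1 × r_2 = ((2)·(-1) - (-2)·(-4.6533), (-2)·(2) - (-1.6533)·(-1), (-1.6533)·(-4.6533) - (2)·(2)) ≈ (-11.3066, -5.6533, 3.6934).
  Rescale (multiply by -1 so the first nonzero entry is positive): u = (11.3066, 5.6533, -3.6934).
  ||u|| = √((11.3066)² + (5.6533)² + (-3.6934)²) = √(173.4407) ≈ 13.1697,  v_1 = u/||u|| ≈ (0.8585, 0.4293, -0.2804) (||v_1|| = 1).

λ_1 = 10.6533,  λ_2 = 5,  λ_3 = 2.3467;  v_1 ≈ (0.8585, 0.4293, -0.2804)


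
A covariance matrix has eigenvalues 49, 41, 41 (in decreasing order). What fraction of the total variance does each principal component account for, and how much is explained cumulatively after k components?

Step 1 — total variance = trace(Sigma) = Σ λ_i = 49 + 41 + 41 = 131.

Step 2 — fraction explained by component i = λ_i / Σ λ:
  PC1: 49/131 = 0.374
  PC2: 41/131 = 0.313
  PC3: 41/131 = 0.313

Step 3 — cumulative fraction after k components = (λ_1 + ... + λ_k) / Σ λ:
  k = 1: 49/131 = 0.374
  k = 2: (49 + 41)/131 = 90/131 = 0.687
  k = 3: (49 + 41 + 41)/131 = 131/131 = 1

Summary (fraction, with percent):

explained: PC1 0.374 (37.4%), PC2 0.313 (31.3%), PC3 0.313 (31.3%);  cumulative: 0.374, 0.687, 1


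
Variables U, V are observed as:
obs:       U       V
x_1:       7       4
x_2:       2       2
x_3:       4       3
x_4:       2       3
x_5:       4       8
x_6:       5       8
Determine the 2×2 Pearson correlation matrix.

Step 1 — column means:
  mean(U) = (7 + 2 + 4 + 2 + 4 + 5) / 6 = 24/6 = 4
  mean(V) = (4 + 2 + 3 + 3 + 8 + 8) / 6 = 28/6 = 4.6667

Step 2 — sample variances and covariances s[i,j] = (1/(n-1)) · Σ_k (x_{k,i} - mean_i) · (x_{k,j} - mean_j), with n-1 = 5:
  s[U,U] = ((3)·(3) + (-2)·(-2) + (0)·(0) + (-2)·(-2) + (0)·(0) + (1)·(1)) / 5 = 18/5 = 3.6
  s[U,V] = ((3)·(-0.6667) + (-2)·(-2.6667) + (0)·(-1.6667) + (-2)·(-1.6667) + (0)·(3.3333) + (1)·(3.3333)) / 5 = 10/5 = 2
  s[V,V] = ((-0.6667)·(-0.6667) + (-2.6667)·(-2.6667) + (-1.6667)·(-1.6667) + (-1.6667)·(-1.6667) + (3.3333)·(3.3333) + (3.3333)·(3.3333)) / 5 = 35.3333/5 = 7.0667
  Sample standard deviations s_i = √(s[i,i]):
  s(U) = √(3.6) = 1.8974
  s(V) = √(7.0667) = 2.6583

Step 3 — r_{ij} = s_{ij} / (s_i · s_j):
  r[U,U] = 1 (diagonal).
  r[U,V] = 2 / (1.8974 · 2.6583) = 2 / 5.0438 = 0.3965
  r[V,V] = 1 (diagonal).

R is symmetric with unit diagonal. Assembling:

R = [[1, 0.3965],
 [0.3965, 1]]


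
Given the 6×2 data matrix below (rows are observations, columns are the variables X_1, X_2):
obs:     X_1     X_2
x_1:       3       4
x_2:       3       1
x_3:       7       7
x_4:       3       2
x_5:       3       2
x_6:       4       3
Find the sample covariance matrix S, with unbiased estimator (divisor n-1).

Step 1 — column means:
  mean(X_1) = (3 + 3 + 7 + 3 + 3 + 4) / 6 = 23/6 = 3.8333
  mean(X_2) = (4 + 1 + 7 + 2 + 2 + 3) / 6 = 19/6 = 3.1667

Step 2 — sample covariance S[i,j] = (1/(n-1)) · Σ_k (x_{k,i} - mean_i) · (x_{k,j} - mean_j), with n-1 = 5.
  S[X_1,X_1] = ((-0.8333)·(-0.8333) + (-0.8333)·(-0.8333) + (3.1667)·(3.1667) + (-0.8333)·(-0.8333) + (-0.8333)·(-0.8333) + (0.1667)·(0.1667)) / 5 = 12.8333/5 = 2.5667
  S[X_1,X_2] = ((-0.8333)·(0.8333) + (-0.8333)·(-2.1667) + (3.1667)·(3.8333) + (-0.8333)·(-1.1667) + (-0.8333)·(-1.1667) + (0.1667)·(-0.1667)) / 5 = 15.1667/5 = 3.0333
  S[X_2,X_2] = ((0.8333)·(0.8333) + (-2.1667)·(-2.1667) + (3.8333)·(3.8333) + (-1.1667)·(-1.1667) + (-1.1667)·(-1.1667) + (-0.1667)·(-0.1667)) / 5 = 22.8333/5 = 4.5667

S is symmetric (S[j,i] = S[i,j]). Assembling:

S = [[2.5667, 3.0333],
 [3.0333, 4.5667]]


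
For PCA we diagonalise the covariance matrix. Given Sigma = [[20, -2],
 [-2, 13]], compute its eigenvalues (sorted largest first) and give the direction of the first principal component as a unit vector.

Step 1 — characteristic polynomial of 2×2 Sigma:
  det(Sigma - λI) = λ² - trace · λ + det = 0.
  trace = 20 + 13 = 33, det = 20·13 - (-2)² = 256.
Step 2 — discriminant:
  Δ = trace² - 4·det = 1089 - 1024 = 65.
Step 3 — eigenvalues:
  λ = (trace ± √Δ)/2 = (33 ± 8.0623)/2,
  λ_1 = 20.5311,  λ_2 = 12.4689.

Step 4 — unit eigenvector for λ_1: solve (Sigma - λ_1 I)v = 0. First row:
  (20 - 20.5311)·v_x + (-2)·v_y = 0, i.e. (-0.5311)·v_x + (-2)·v_y = 0,
  so v ∝ (b, λ_1 - a) = (-2, 0.5311); multiply by -1 so the first entry is positive: u = (2, -0.5311).
  ||u|| = √((2)² + (-0.5311)²) = √(4.2821) ≈ 2.0693,
  v_1 = u/||u|| ≈ (0.9665, -0.2567) (||v_1|| = 1).

λ_1 = 20.5311,  λ_2 = 12.4689;  v_1 ≈ (0.9665, -0.2567)


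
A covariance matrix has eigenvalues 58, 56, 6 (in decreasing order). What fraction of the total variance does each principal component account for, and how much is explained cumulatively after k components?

Step 1 — total variance = trace(Sigma) = Σ λ_i = 58 + 56 + 6 = 120.

Step 2 — fraction explained by component i = λ_i / Σ λ:
  PC1: 58/120 = 0.4833
  PC2: 56/120 = 0.4667
  PC3: 6/120 = 0.05

Step 3 — cumulative fraction after k components = (λ_1 + ... + λ_k) / Σ λ:
  k = 1: 58/120 = 0.4833
  k = 2: (58 + 56)/120 = 114/120 = 0.95
  k = 3: (58 + 56 + 6)/120 = 120/120 = 1

Summary (fraction, with percent):

explained: PC1 0.4833 (48.33%), PC2 0.4667 (46.67%), PC3 0.05 (5%);  cumulative: 0.4833, 0.95, 1


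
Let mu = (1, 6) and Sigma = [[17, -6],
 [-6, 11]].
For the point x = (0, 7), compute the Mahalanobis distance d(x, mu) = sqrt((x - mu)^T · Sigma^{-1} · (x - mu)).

Step 1 — centre the observation: (x - mu) = (-1, 1).

Step 2 — invert Sigma. det(Sigma) = 17·11 - (-6)² = 151.
  Sigma^{-1} = (1/det) · [[d, -b], [-b, a]] = [[0.0728, 0.0397],
 [0.0397, 0.1126]].

Step 3 — form the quadratic (x - mu)^T · Sigma^{-1} · (x - mu):
  Sigma^{-1} · (x - mu) = (-0.0331, 0.0728).
  (x - mu)^T · [Sigma^{-1} · (x - mu)] = (-1)·(-0.0331) + (1)·(0.0728) = 0.106.

Step 4 — take square root: d = √(0.106) ≈ 0.3255.

d(x, mu) = √(0.106) ≈ 0.3255


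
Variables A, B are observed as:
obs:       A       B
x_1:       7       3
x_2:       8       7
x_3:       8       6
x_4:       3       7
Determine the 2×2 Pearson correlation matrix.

Step 1 — column means:
  mean(A) = (7 + 8 + 8 + 3) / 4 = 26/4 = 6.5
  mean(B) = (3 + 7 + 6 + 7) / 4 = 23/4 = 5.75

Step 2 — sample variances and covariances s[i,j] = (1/(n-1)) · Σ_k (x_{k,i} - mean_i) · (x_{k,j} - mean_j), with n-1 = 3:
  s[A,A] = ((0.5)·(0.5) + (1.5)·(1.5) + (1.5)·(1.5) + (-3.5)·(-3.5)) / 3 = 17/3 = 5.6667
  s[A,B] = ((0.5)·(-2.75) + (1.5)·(1.25) + (1.5)·(0.25) + (-3.5)·(1.25)) / 3 = -3.5/3 = -1.1667
  s[B,B] = ((-2.75)·(-2.75) + (1.25)·(1.25) + (0.25)·(0.25) + (1.25)·(1.25)) / 3 = 10.75/3 = 3.5833
  Sample standard deviations s_i = √(s[i,i]):
  s(A) = √(5.6667) = 2.3805
  s(B) = √(3.5833) = 1.893

Step 3 — r_{ij} = s_{ij} / (s_i · s_j):
  r[A,A] = 1 (diagonal).
  r[A,B] = -1.1667 / (2.3805 · 1.893) = -1.1667 / 4.5062 = -0.2589
  r[B,B] = 1 (diagonal).

R is symmetric with unit diagonal. Assembling:

R = [[1, -0.2589],
 [-0.2589, 1]]


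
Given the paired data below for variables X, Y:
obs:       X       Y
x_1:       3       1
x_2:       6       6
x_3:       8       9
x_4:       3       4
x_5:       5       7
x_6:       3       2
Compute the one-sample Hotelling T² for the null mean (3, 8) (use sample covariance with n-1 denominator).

Step 1 — sample mean vector:
  mean(X) = (3 + 6 + 8 + 3 + 5 + 3) / 6 = 28/6 = 4.6667
  mean(Y) = (1 + 6 + 9 + 4 + 7 + 2) / 6 = 29/6 = 4.8333
  x̄ = (4.6667, 4.8333),  deviation x̄ - mu_0 = (4.6667, 4.8333) - (3, 8) = (1.6667, -3.1667).

Step 2 — sample covariance matrix, S[i,j] = (1/(n-1)) · Σ_k (x_{k,i} - mean_i) · (x_{k,j} - mean_j), divisor n-1 = 5:
  S[X,X] = ((-1.6667)·(-1.6667) + (1.3333)·(1.3333) + (3.3333)·(3.3333) + (-1.6667)·(-1.6667) + (0.3333)·(0.3333) + (-1.6667)·(-1.6667)) / 5 = 21.3333/5 = 4.2667
  S[X,Y] = ((-1.6667)·(-3.8333) + (1.3333)·(1.1667) + (3.3333)·(4.1667) + (-1.6667)·(-0.8333) + (0.3333)·(2.1667) + (-1.6667)·(-2.8333)) / 5 = 28.6667/5 = 5.7333
  S[Y,Y] = ((-3.8333)·(-3.8333) + (1.1667)·(1.1667) + (4.1667)·(4.1667) + (-0.8333)·(-0.8333) + (2.1667)·(2.1667) + (-2.8333)·(-2.8333)) / 5 = 46.8333/5 = 9.3667
  S = [[4.2667, 5.7333],
 [5.7333, 9.3667]].

Step 3 — invert S. det(S) = 4.2667·9.3667 - (5.7333)² = 7.0933.
  S^{-1} = (1/det) · [[d, -b], [-b, a]] = [[1.3205, -0.8083],
 [-0.8083, 0.6015]].

Step 4 — quadratic form (x̄ - mu_0)^T · S^{-1} · (x̄ - mu_0):
  S^{-1} · (x̄ - mu_0) = (4.7603, -3.2519),
  (x̄ - mu_0)^T · [...] = (1.6667)·(4.7603) + (-3.1667)·(-3.2519) = 18.2315.

Step 5 — scale by n: T² = 6 · 18.2315 = 109.3891.

T² ≈ 109.3891


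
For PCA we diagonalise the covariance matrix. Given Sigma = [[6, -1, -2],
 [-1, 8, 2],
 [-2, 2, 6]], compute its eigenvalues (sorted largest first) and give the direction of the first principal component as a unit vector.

Step 1 — characteristic polynomial p(λ) = det(λI - Sigma) = λ³ - tr·λ² + c_1·λ - det, where tr = trace, c_1 = sum of the principal 2×2 minors, det = det(Sigma):
  tr = 6 + 8 + 6 = 20,
  c_1 = (6·8 - (-1)²) + (6·6 - (-2)²) + (8·6 - (2)²) = 47 + 32 + 44 = 123,
  det = 6·(8·6 - (2)²) - (-1)·((-1)·6 - (2)·(-2)) + (-2)·((-1)·(2) - 8·(-2)) = 6·(44) - (-1)·(-2) + (-2)·(14) = 234.
  So p(λ) = λ³ - 20λ² + 123λ - 234.
Step 2 — look for an integer root (rational root theorem: any rational root is an integer divisor of 234). Testing λ = 6:
  p(6) = 216 - 720 + 738 - 234 = 0  ✓
  Dividing out (λ - 6): p(λ) = (λ - 6)(λ² - 14λ + 39).
Step 3 — remaining eigenvalues from the quadratic λ² - 14λ + 39 = 0:
  Δ = 14² - 4·39 = 196 - 156 = 40,  λ = (14 ± √40)/2 = (14 ± 6.3246)/2 ≈ 10.1623 or 3.8377.
  Sorted: λ_1 = 10.1623,  λ_2 = 6,  λ_3 = 3.8377  (check: sum = 20 = tr ✓).

Step 4 — unit eigenvector for λ_1 ≈ 10.1623: v spans the null space of (Sigma - λ_1 I), whose rows are
  r_1 = (-4.1623, -1, -2),  r_2 = (-1, -2.1623, 2),  r_3 = (-2, 2, -4.1623).
  v is orthogonal to every row, so take v ∝ r_1 × r_2 = ((-1)·(2) - (-2)·(-2.1623), (-2)·(-1) - (-4.1623)·(2), (-4.1623)·(-2.1623) - (-1)·(-1)) ≈ (-6.3246, 10.3246, 8).
  Rescale (multiply by -1 so the first nonzero entry is positive): u = (6.3246, -10.3246, -8).
  ||u|| = √((6.3246)² + (-10.3246)² + (-8)²) = √(210.5964) ≈ 14.5119,  v_1 = u/||u|| ≈ (0.4358, -0.7115, -0.5513) (||v_1|| = 1).

λ_1 = 10.1623,  λ_2 = 6,  λ_3 = 3.8377;  v_1 ≈ (0.4358, -0.7115, -0.5513)


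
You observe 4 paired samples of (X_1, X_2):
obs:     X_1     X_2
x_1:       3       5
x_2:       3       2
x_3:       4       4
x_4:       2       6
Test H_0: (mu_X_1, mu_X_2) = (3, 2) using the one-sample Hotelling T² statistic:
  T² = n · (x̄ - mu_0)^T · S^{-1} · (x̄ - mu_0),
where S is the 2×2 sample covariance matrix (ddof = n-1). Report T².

Step 1 — sample mean vector:
  mean(X_1) = (3 + 3 + 4 + 2) / 4 = 12/4 = 3
  mean(X_2) = (5 + 2 + 4 + 6) / 4 = 17/4 = 4.25
  x̄ = (3, 4.25),  deviation x̄ - mu_0 = (3, 4.25) - (3, 2) = (0, 2.25).

Step 2 — sample covariance matrix, S[i,j] = (1/(n-1)) · Σ_k (x_{k,i} - mean_i) · (x_{k,j} - mean_j), divisor n-1 = 3:
  S[X_1,X_1] = ((0)·(0) + (0)·(0) + (1)·(1) + (-1)·(-1)) / 3 = 2/3 = 0.6667
  S[X_1,X_2] = ((0)·(0.75) + (0)·(-2.25) + (1)·(-0.25) + (-1)·(1.75)) / 3 = -2/3 = -0.6667
  S[X_2,X_2] = ((0.75)·(0.75) + (-2.25)·(-2.25) + (-0.25)·(-0.25) + (1.75)·(1.75)) / 3 = 8.75/3 = 2.9167
  S = [[0.6667, -0.6667],
 [-0.6667, 2.9167]].

Step 3 — invert S. det(S) = 0.6667·2.9167 - (-0.6667)² = 1.5.
  S^{-1} = (1/det) · [[d, -b], [-b, a]] = [[1.9444, 0.4444],
 [0.4444, 0.4444]].

Step 4 — quadratic form (x̄ - mu_0)^T · S^{-1} · (x̄ - mu_0):
  S^{-1} · (x̄ - mu_0) = (1, 1),
  (x̄ - mu_0)^T · [...] = (0)·(1) + (2.25)·(1) = 2.25.

Step 5 — scale by n: T² = 4 · 2.25 = 9.

T² ≈ 9


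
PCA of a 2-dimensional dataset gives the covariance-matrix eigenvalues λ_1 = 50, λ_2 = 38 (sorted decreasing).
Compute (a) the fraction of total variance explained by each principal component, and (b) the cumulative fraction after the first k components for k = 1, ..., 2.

Step 1 — total variance = trace(Sigma) = Σ λ_i = 50 + 38 = 88.

Step 2 — fraction explained by component i = λ_i / Σ λ:
  PC1: 50/88 = 0.5682
  PC2: 38/88 = 0.4318

Step 3 — cumulative fraction after k components = (λ_1 + ... + λ_k) / Σ λ:
  k = 1: 50/88 = 0.5682
  k = 2: (50 + 38)/88 = 88/88 = 1

Summary (fraction, with percent):

explained: PC1 0.5682 (56.82%), PC2 0.4318 (43.18%);  cumulative: 0.5682, 1


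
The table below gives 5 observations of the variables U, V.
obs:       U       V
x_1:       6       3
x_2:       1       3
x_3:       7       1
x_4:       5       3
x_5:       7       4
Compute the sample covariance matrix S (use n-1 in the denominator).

Step 1 — column means:
  mean(U) = (6 + 1 + 7 + 5 + 7) / 5 = 26/5 = 5.2
  mean(V) = (3 + 3 + 1 + 3 + 4) / 5 = 14/5 = 2.8

Step 2 — sample covariance S[i,j] = (1/(n-1)) · Σ_k (x_{k,i} - mean_i) · (x_{k,j} - mean_j), with n-1 = 4.
  S[U,U] = ((0.8)·(0.8) + (-4.2)·(-4.2) + (1.8)·(1.8) + (-0.2)·(-0.2) + (1.8)·(1.8)) / 4 = 24.8/4 = 6.2
  S[U,V] = ((0.8)·(0.2) + (-4.2)·(0.2) + (1.8)·(-1.8) + (-0.2)·(0.2) + (1.8)·(1.2)) / 4 = -1.8/4 = -0.45
  S[V,V] = ((0.2)·(0.2) + (0.2)·(0.2) + (-1.8)·(-1.8) + (0.2)·(0.2) + (1.2)·(1.2)) / 4 = 4.8/4 = 1.2

S is symmetric (S[j,i] = S[i,j]). Assembling:

S = [[6.2, -0.45],
 [-0.45, 1.2]]


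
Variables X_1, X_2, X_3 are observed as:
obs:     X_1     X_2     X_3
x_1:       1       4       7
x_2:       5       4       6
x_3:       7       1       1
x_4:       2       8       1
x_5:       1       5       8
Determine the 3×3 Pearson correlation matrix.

Step 1 — column means:
  mean(X_1) = (1 + 5 + 7 + 2 + 1) / 5 = 16/5 = 3.2
  mean(X_2) = (4 + 4 + 1 + 8 + 5) / 5 = 22/5 = 4.4
  mean(X_3) = (7 + 6 + 1 + 1 + 8) / 5 = 23/5 = 4.6

Step 2 — sample variances and covariances s[i,j] = (1/(n-1)) · Σ_k (x_{k,i} - mean_i) · (x_{k,j} - mean_j), with n-1 = 4:
  s[X_1,X_1] = ((-2.2)·(-2.2) + (1.8)·(1.8) + (3.8)·(3.8) + (-1.2)·(-1.2) + (-2.2)·(-2.2)) / 4 = 28.8/4 = 7.2
  s[X_1,X_2] = ((-2.2)·(-0.4) + (1.8)·(-0.4) + (3.8)·(-3.4) + (-1.2)·(3.6) + (-2.2)·(0.6)) / 4 = -18.4/4 = -4.6
  s[X_1,X_3] = ((-2.2)·(2.4) + (1.8)·(1.4) + (3.8)·(-3.6) + (-1.2)·(-3.6) + (-2.2)·(3.4)) / 4 = -19.6/4 = -4.9
  s[X_2,X_2] = ((-0.4)·(-0.4) + (-0.4)·(-0.4) + (-3.4)·(-3.4) + (3.6)·(3.6) + (0.6)·(0.6)) / 4 = 25.2/4 = 6.3
  s[X_2,X_3] = ((-0.4)·(2.4) + (-0.4)·(1.4) + (-3.4)·(-3.6) + (3.6)·(-3.6) + (0.6)·(3.4)) / 4 = -0.2/4 = -0.05
  s[X_3,X_3] = ((2.4)·(2.4) + (1.4)·(1.4) + (-3.6)·(-3.6) + (-3.6)·(-3.6) + (3.4)·(3.4)) / 4 = 45.2/4 = 11.3
  Sample standard deviations s_i = √(s[i,i]):
  s(X_1) = √(7.2) = 2.6833
  s(X_2) = √(6.3) = 2.51
  s(X_3) = √(11.3) = 3.3615

Step 3 — r_{ij} = s_{ij} / (s_i · s_j):
  r[X_1,X_1] = 1 (diagonal).
  r[X_1,X_2] = -4.6 / (2.6833 · 2.51) = -4.6 / 6.735 = -0.683
  r[X_1,X_3] = -4.9 / (2.6833 · 3.3615) = -4.9 / 9.02 = -0.5432
  r[X_2,X_2] = 1 (diagonal).
  r[X_2,X_3] = -0.05 / (2.51 · 3.3615) = -0.05 / 8.4374 = -0.0059
  r[X_3,X_3] = 1 (diagonal).

R is symmetric with unit diagonal. Assembling:

R = [[1, -0.683, -0.5432],
 [-0.683, 1, -0.0059],
 [-0.5432, -0.0059, 1]]


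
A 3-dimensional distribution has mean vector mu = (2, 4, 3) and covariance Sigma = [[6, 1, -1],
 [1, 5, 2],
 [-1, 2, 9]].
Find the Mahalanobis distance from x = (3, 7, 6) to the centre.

Step 1 — centre the observation: (x - mu) = (1, 3, 3).

Step 2 — invert Sigma (cofactor / det for 3×3, or solve directly):
  Sigma^{-1} = [[0.1798, -0.0482, 0.0307],
 [-0.0482, 0.2325, -0.057],
 [0.0307, -0.057, 0.1272]].

Step 3 — form the quadratic (x - mu)^T · Sigma^{-1} · (x - mu):
  Sigma^{-1} · (x - mu) = (0.1272, 0.4781, 0.2412).
  (x - mu)^T · [Sigma^{-1} · (x - mu)] = (1)·(0.1272) + (3)·(0.4781) + (3)·(0.2412) = 2.2851.

Step 4 — take square root: d = √(2.2851) ≈ 1.5117.

d(x, mu) = √(2.2851) ≈ 1.5117


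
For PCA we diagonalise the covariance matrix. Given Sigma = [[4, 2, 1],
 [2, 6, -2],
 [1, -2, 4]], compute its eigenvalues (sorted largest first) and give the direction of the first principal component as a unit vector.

Step 1 — characteristic polynomial p(λ) = det(λI - Sigma) = λ³ - tr·λ² + c_1·λ - det, where tr = trace, c_1 = sum of the principal 2×2 minors, det = det(Sigma):
  tr = 4 + 6 + 4 = 14,
  c_1 = (4·6 - (2)²) + (4·4 - (1)²) + (6·4 - (-2)²) = 20 + 15 + 20 = 55,
  det = 4·(6·4 - (-2)²) - (2)·((2)·4 - (-2)·(1)) + (1)·((2)·(-2) - 6·(1)) = 4·(20) - (2)·(10) + (1)·(-10) = 50.
  So p(λ) = λ³ - 14λ² + 55λ - 50.
Step 2 — look for an integer root (rational root theorem: any rational root is an integer divisor of 50). Testing λ = 5:
  p(5) = 125 - 350 + 275 - 50 = 0  ✓
  Dividing out (λ - 5): p(λ) = (λ - 5)(λ² - 9λ + 10).
Step 3 — remaining eigenvalues from the quadratic λ² - 9λ + 10 = 0:
  Δ = 9² - 4·10 = 81 - 40 = 41,  λ = (9 ± √41)/2 = (9 ± 6.4031)/2 ≈ 7.7016 or 1.2984.
  Sorted: λ_1 = 7.7016,  λ_2 = 5,  λ_3 = 1.2984  (check: sum = 14 = tr ✓).

Step 4 — unit eigenvector for λ_1 ≈ 7.7016: v spans the null space of (Sigma - λ_1 I), whose rows are
  r_1 = (-3.7016, 2, 1),  r_2 = (2, -1.7016, -2),  r_3 = (1, -2, -3.7016).
  v is orthogonal to every row, so take v ∝ r_1 × r_2 = ((2)·(-2) - (1)·(-1.7016), (1)·(2) - (-3.7016)·(-2), (-3.7016)·(-1.7016) - (2)·(2)) ≈ (-2.2984, -5.4031, 2.2984).
  Rescale (multiply by -1 so the first nonzero entry is positive): u = (2.2984, 5.4031, -2.2984).
  ||u|| = √((2.2984)² + (5.4031)² + (-2.2984)²) = √(39.7594) ≈ 6.3055,  v_1 = u/||u|| ≈ (0.3645, 0.8569, -0.3645) (||v_1|| = 1).

λ_1 = 7.7016,  λ_2 = 5,  λ_3 = 1.2984;  v_1 ≈ (0.3645, 0.8569, -0.3645)


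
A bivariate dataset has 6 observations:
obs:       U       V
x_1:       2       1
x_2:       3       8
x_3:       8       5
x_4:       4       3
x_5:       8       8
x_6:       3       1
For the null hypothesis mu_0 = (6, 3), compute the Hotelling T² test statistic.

Step 1 — sample mean vector:
  mean(U) = (2 + 3 + 8 + 4 + 8 + 3) / 6 = 28/6 = 4.6667
  mean(V) = (1 + 8 + 5 + 3 + 8 + 1) / 6 = 26/6 = 4.3333
  x̄ = (4.6667, 4.3333),  deviation x̄ - mu_0 = (4.6667, 4.3333) - (6, 3) = (-1.3333, 1.3333).

Step 2 — sample covariance matrix, S[i,j] = (1/(n-1)) · Σ_k (x_{k,i} - mean_i) · (x_{k,j} - mean_j), divisor n-1 = 5:
  S[U,U] = ((-2.6667)·(-2.6667) + (-1.6667)·(-1.6667) + (3.3333)·(3.3333) + (-0.6667)·(-0.6667) + (3.3333)·(3.3333) + (-1.6667)·(-1.6667)) / 5 = 35.3333/5 = 7.0667
  S[U,V] = ((-2.6667)·(-3.3333) + (-1.6667)·(3.6667) + (3.3333)·(0.6667) + (-0.6667)·(-1.3333) + (3.3333)·(3.6667) + (-1.6667)·(-3.3333)) / 5 = 23.6667/5 = 4.7333
  S[V,V] = ((-3.3333)·(-3.3333) + (3.6667)·(3.6667) + (0.6667)·(0.6667) + (-1.3333)·(-1.3333) + (3.6667)·(3.6667) + (-3.3333)·(-3.3333)) / 5 = 51.3333/5 = 10.2667
  S = [[7.0667, 4.7333],
 [4.7333, 10.2667]].

Step 3 — invert S. det(S) = 7.0667·10.2667 - (4.7333)² = 50.1467.
  S^{-1} = (1/det) · [[d, -b], [-b, a]] = [[0.2047, -0.0944],
 [-0.0944, 0.1409]].

Step 4 — quadratic form (x̄ - mu_0)^T · S^{-1} · (x̄ - mu_0):
  S^{-1} · (x̄ - mu_0) = (-0.3988, 0.3137),
  (x̄ - mu_0)^T · [...] = (-1.3333)·(-0.3988) + (1.3333)·(0.3137) = 0.9501.

Step 5 — scale by n: T² = 6 · 0.9501 = 5.7006.

T² ≈ 5.7006


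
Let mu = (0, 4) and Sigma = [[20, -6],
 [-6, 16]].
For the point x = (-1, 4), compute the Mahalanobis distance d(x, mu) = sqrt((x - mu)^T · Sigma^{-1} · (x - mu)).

Step 1 — centre the observation: (x - mu) = (-1, 0).

Step 2 — invert Sigma. det(Sigma) = 20·16 - (-6)² = 284.
  Sigma^{-1} = (1/det) · [[d, -b], [-b, a]] = [[0.0563, 0.0211],
 [0.0211, 0.0704]].

Step 3 — form the quadratic (x - mu)^T · Sigma^{-1} · (x - mu):
  Sigma^{-1} · (x - mu) = (-0.0563, -0.0211).
  (x - mu)^T · [Sigma^{-1} · (x - mu)] = (-1)·(-0.0563) + (0)·(-0.0211) = 0.0563.

Step 4 — take square root: d = √(0.0563) ≈ 0.2374.

d(x, mu) = √(0.0563) ≈ 0.2374


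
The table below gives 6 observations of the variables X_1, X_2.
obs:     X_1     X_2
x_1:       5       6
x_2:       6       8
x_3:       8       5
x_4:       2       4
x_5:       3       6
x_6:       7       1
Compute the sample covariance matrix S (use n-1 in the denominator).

Step 1 — column means:
  mean(X_1) = (5 + 6 + 8 + 2 + 3 + 7) / 6 = 31/6 = 5.1667
  mean(X_2) = (6 + 8 + 5 + 4 + 6 + 1) / 6 = 30/6 = 5

Step 2 — sample covariance S[i,j] = (1/(n-1)) · Σ_k (x_{k,i} - mean_i) · (x_{k,j} - mean_j), with n-1 = 5.
  S[X_1,X_1] = ((-0.1667)·(-0.1667) + (0.8333)·(0.8333) + (2.8333)·(2.8333) + (-3.1667)·(-3.1667) + (-2.1667)·(-2.1667) + (1.8333)·(1.8333)) / 5 = 26.8333/5 = 5.3667
  S[X_1,X_2] = ((-0.1667)·(1) + (0.8333)·(3) + (2.8333)·(0) + (-3.1667)·(-1) + (-2.1667)·(1) + (1.8333)·(-4)) / 5 = -4/5 = -0.8
  S[X_2,X_2] = ((1)·(1) + (3)·(3) + (0)·(0) + (-1)·(-1) + (1)·(1) + (-4)·(-4)) / 5 = 28/5 = 5.6

S is symmetric (S[j,i] = S[i,j]). Assembling:

S = [[5.3667, -0.8],
 [-0.8, 5.6]]


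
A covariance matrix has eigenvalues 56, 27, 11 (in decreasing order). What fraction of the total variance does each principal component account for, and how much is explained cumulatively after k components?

Step 1 — total variance = trace(Sigma) = Σ λ_i = 56 + 27 + 11 = 94.

Step 2 — fraction explained by component i = λ_i / Σ λ:
  PC1: 56/94 = 0.5957
  PC2: 27/94 = 0.2872
  PC3: 11/94 = 0.117

Step 3 — cumulative fraction after k components = (λ_1 + ... + λ_k) / Σ λ:
  k = 1: 56/94 = 0.5957
  k = 2: (56 + 27)/94 = 83/94 = 0.883
  k = 3: (56 + 27 + 11)/94 = 94/94 = 1

Summary (fraction, with percent):

explained: PC1 0.5957 (59.57%), PC2 0.2872 (28.72%), PC3 0.117 (11.7%);  cumulative: 0.5957, 0.883, 1


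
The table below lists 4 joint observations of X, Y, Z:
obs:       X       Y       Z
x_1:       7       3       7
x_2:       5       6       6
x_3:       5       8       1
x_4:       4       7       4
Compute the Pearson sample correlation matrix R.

Step 1 — column means:
  mean(X) = (7 + 5 + 5 + 4) / 4 = 21/4 = 5.25
  mean(Y) = (3 + 6 + 8 + 7) / 4 = 24/4 = 6
  mean(Z) = (7 + 6 + 1 + 4) / 4 = 18/4 = 4.5

Step 2 — sample variances and covariances s[i,j] = (1/(n-1)) · Σ_k (x_{k,i} - mean_i) · (x_{k,j} - mean_j), with n-1 = 3:
  s[X,X] = ((1.75)·(1.75) + (-0.25)·(-0.25) + (-0.25)·(-0.25) + (-1.25)·(-1.25)) / 3 = 4.75/3 = 1.5833
  s[X,Y] = ((1.75)·(-3) + (-0.25)·(0) + (-0.25)·(2) + (-1.25)·(1)) / 3 = -7/3 = -2.3333
  s[X,Z] = ((1.75)·(2.5) + (-0.25)·(1.5) + (-0.25)·(-3.5) + (-1.25)·(-0.5)) / 3 = 5.5/3 = 1.8333
  s[Y,Y] = ((-3)·(-3) + (0)·(0) + (2)·(2) + (1)·(1)) / 3 = 14/3 = 4.6667
  s[Y,Z] = ((-3)·(2.5) + (0)·(1.5) + (2)·(-3.5) + (1)·(-0.5)) / 3 = -15/3 = -5
  s[Z,Z] = ((2.5)·(2.5) + (1.5)·(1.5) + (-3.5)·(-3.5) + (-0.5)·(-0.5)) / 3 = 21/3 = 7
  Sample standard deviations s_i = √(s[i,i]):
  s(X) = √(1.5833) = 1.2583
  s(Y) = √(4.6667) = 2.1602
  s(Z) = √(7) = 2.6458

Step 3 — r_{ij} = s_{ij} / (s_i · s_j):
  r[X,X] = 1 (diagonal).
  r[X,Y] = -2.3333 / (1.2583 · 2.1602) = -2.3333 / 2.7183 = -0.8584
  r[X,Z] = 1.8333 / (1.2583 · 2.6458) = 1.8333 / 3.3292 = 0.5507
  r[Y,Y] = 1 (diagonal).
  r[Y,Z] = -5 / (2.1602 · 2.6458) = -5 / 5.7155 = -0.8748
  r[Z,Z] = 1 (diagonal).

R is symmetric with unit diagonal. Assembling:

R = [[1, -0.8584, 0.5507],
 [-0.8584, 1, -0.8748],
 [0.5507, -0.8748, 1]]


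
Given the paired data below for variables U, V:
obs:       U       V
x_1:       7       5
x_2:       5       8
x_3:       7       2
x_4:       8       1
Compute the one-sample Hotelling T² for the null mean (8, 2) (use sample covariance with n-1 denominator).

Step 1 — sample mean vector:
  mean(U) = (7 + 5 + 7 + 8) / 4 = 27/4 = 6.75
  mean(V) = (5 + 8 + 2 + 1) / 4 = 16/4 = 4
  x̄ = (6.75, 4),  deviation x̄ - mu_0 = (6.75, 4) - (8, 2) = (-1.25, 2).

Step 2 — sample covariance matrix, S[i,j] = (1/(n-1)) · Σ_k (x_{k,i} - mean_i) · (x_{k,j} - mean_j), divisor n-1 = 3:
  S[U,U] = ((0.25)·(0.25) + (-1.75)·(-1.75) + (0.25)·(0.25) + (1.25)·(1.25)) / 3 = 4.75/3 = 1.5833
  S[U,V] = ((0.25)·(1) + (-1.75)·(4) + (0.25)·(-2) + (1.25)·(-3)) / 3 = -11/3 = -3.6667
  S[V,V] = ((1)·(1) + (4)·(4) + (-2)·(-2) + (-3)·(-3)) / 3 = 30/3 = 10
  S = [[1.5833, -3.6667],
 [-3.6667, 10]].

Step 3 — invert S. det(S) = 1.5833·10 - (-3.6667)² = 2.3889.
  S^{-1} = (1/det) · [[d, -b], [-b, a]] = [[4.186, 1.5349],
 [1.5349, 0.6628]].

Step 4 — quadratic form (x̄ - mu_0)^T · S^{-1} · (x̄ - mu_0):
  S^{-1} · (x̄ - mu_0) = (-2.1628, -0.593),
  (x̄ - mu_0)^T · [...] = (-1.25)·(-2.1628) + (2)·(-0.593) = 1.5174.

Step 5 — scale by n: T² = 4 · 1.5174 = 6.0698.

T² ≈ 6.0698
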